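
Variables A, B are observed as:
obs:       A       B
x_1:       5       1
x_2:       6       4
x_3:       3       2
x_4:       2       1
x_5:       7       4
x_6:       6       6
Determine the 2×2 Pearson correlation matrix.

Step 1 — column means:
  mean(A) = (5 + 6 + 3 + 2 + 7 + 6) / 6 = 29/6 = 4.8333
  mean(B) = (1 + 4 + 2 + 1 + 4 + 6) / 6 = 18/6 = 3

Step 2 — sample variances and covariances s[i,j] = (1/(n-1)) · Σ_k (x_{k,i} - mean_i) · (x_{k,j} - mean_j), with n-1 = 5:
  s[A,A] = ((0.1667)·(0.1667) + (1.1667)·(1.1667) + (-1.8333)·(-1.8333) + (-2.8333)·(-2.8333) + (2.1667)·(2.1667) + (1.1667)·(1.1667)) / 5 = 18.8333/5 = 3.7667
  s[A,B] = ((0.1667)·(-2) + (1.1667)·(1) + (-1.8333)·(-1) + (-2.8333)·(-2) + (2.1667)·(1) + (1.1667)·(3)) / 5 = 14/5 = 2.8
  s[B,B] = ((-2)·(-2) + (1)·(1) + (-1)·(-1) + (-2)·(-2) + (1)·(1) + (3)·(3)) / 5 = 20/5 = 4
  Sample standard deviations s_i = √(s[i,i]):
  s(A) = √(3.7667) = 1.9408
  s(B) = √(4) = 2

Step 3 — r_{ij} = s_{ij} / (s_i · s_j):
  r[A,A] = 1 (diagonal).
  r[A,B] = 2.8 / (1.9408 · 2) = 2.8 / 3.8816 = 0.7214
  r[B,B] = 1 (diagonal).

R is symmetric with unit diagonal. Assembling:

R = [[1, 0.7214],
 [0.7214, 1]]


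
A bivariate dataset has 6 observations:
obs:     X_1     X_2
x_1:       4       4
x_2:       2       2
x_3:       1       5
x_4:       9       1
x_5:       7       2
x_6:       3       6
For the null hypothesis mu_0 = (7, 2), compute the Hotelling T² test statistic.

Step 1 — sample mean vector:
  mean(X_1) = (4 + 2 + 1 + 9 + 7 + 3) / 6 = 26/6 = 4.3333
  mean(X_2) = (4 + 2 + 5 + 1 + 2 + 6) / 6 = 20/6 = 3.3333
  x̄ = (4.3333, 3.3333),  deviation x̄ - mu_0 = (4.3333, 3.3333) - (7, 2) = (-2.6667, 1.3333).

Step 2 — sample covariance matrix, S[i,j] = (1/(n-1)) · Σ_k (x_{k,i} - mean_i) · (x_{k,j} - mean_j), divisor n-1 = 5:
  S[X_1,X_1] = ((-0.3333)·(-0.3333) + (-2.3333)·(-2.3333) + (-3.3333)·(-3.3333) + (4.6667)·(4.6667) + (2.6667)·(2.6667) + (-1.3333)·(-1.3333)) / 5 = 47.3333/5 = 9.4667
  S[X_1,X_2] = ((-0.3333)·(0.6667) + (-2.3333)·(-1.3333) + (-3.3333)·(1.6667) + (4.6667)·(-2.3333) + (2.6667)·(-1.3333) + (-1.3333)·(2.6667)) / 5 = -20.6667/5 = -4.1333
  S[X_2,X_2] = ((0.6667)·(0.6667) + (-1.3333)·(-1.3333) + (1.6667)·(1.6667) + (-2.3333)·(-2.3333) + (-1.3333)·(-1.3333) + (2.6667)·(2.6667)) / 5 = 19.3333/5 = 3.8667
  S = [[9.4667, -4.1333],
 [-4.1333, 3.8667]].

Step 3 — invert S. det(S) = 9.4667·3.8667 - (-4.1333)² = 19.52.
  S^{-1} = (1/det) · [[d, -b], [-b, a]] = [[0.1981, 0.2117],
 [0.2117, 0.485]].

Step 4 — quadratic form (x̄ - mu_0)^T · S^{-1} · (x̄ - mu_0):
  S^{-1} · (x̄ - mu_0) = (-0.2459, 0.082),
  (x̄ - mu_0)^T · [...] = (-2.6667)·(-0.2459) + (1.3333)·(0.082) = 0.765.

Step 5 — scale by n: T² = 6 · 0.765 = 4.5902.

T² ≈ 4.5902


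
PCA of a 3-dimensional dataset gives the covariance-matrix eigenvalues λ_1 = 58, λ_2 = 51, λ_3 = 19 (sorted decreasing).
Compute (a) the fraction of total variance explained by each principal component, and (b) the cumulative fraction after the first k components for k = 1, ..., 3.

Step 1 — total variance = trace(Sigma) = Σ λ_i = 58 + 51 + 19 = 128.

Step 2 — fraction explained by component i = λ_i / Σ λ:
  PC1: 58/128 = 0.4531
  PC2: 51/128 = 0.3984
  PC3: 19/128 = 0.1484

Step 3 — cumulative fraction after k components = (λ_1 + ... + λ_k) / Σ λ:
  k = 1: 58/128 = 0.4531
  k = 2: (58 + 51)/128 = 109/128 = 0.8516
  k = 3: (58 + 51 + 19)/128 = 128/128 = 1

Summary (fraction, with percent):

explained: PC1 0.4531 (45.31%), PC2 0.3984 (39.84%), PC3 0.1484 (14.84%);  cumulative: 0.4531, 0.8516, 1


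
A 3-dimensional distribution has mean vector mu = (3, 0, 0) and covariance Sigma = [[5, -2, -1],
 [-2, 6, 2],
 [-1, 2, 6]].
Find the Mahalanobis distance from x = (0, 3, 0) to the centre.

Step 1 — centre the observation: (x - mu) = (-3, 3, 0).

Step 2 — invert Sigma (cofactor / det for 3×3, or solve directly):
  Sigma^{-1} = [[0.2319, 0.0725, 0.0145],
 [0.0725, 0.2101, -0.058],
 [0.0145, -0.058, 0.1884]].

Step 3 — form the quadratic (x - mu)^T · Sigma^{-1} · (x - mu):
  Sigma^{-1} · (x - mu) = (-0.4783, 0.413, -0.2174).
  (x - mu)^T · [Sigma^{-1} · (x - mu)] = (-3)·(-0.4783) + (3)·(0.413) + (0)·(-0.2174) = 2.6739.

Step 4 — take square root: d = √(2.6739) ≈ 1.6352.

d(x, mu) = √(2.6739) ≈ 1.6352


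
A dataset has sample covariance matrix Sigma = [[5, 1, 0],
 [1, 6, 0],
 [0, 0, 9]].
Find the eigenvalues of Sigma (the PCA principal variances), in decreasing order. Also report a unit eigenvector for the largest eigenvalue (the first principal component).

Step 1 — characteristic polynomial p(λ) = det(λI - Sigma) = λ³ - tr·λ² + c_1·λ - det, where tr = trace, c_1 = sum of the principal 2×2 minors, det = det(Sigma):
  tr = 5 + 6 + 9 = 20,
  c_1 = (5·6 - (1)²) + (5·9 - (0)²) + (6·9 - (0)²) = 29 + 45 + 54 = 128,
  det = 5·(6·9 - (0)²) - (1)·((1)·9 - (0)·(0)) + (0)·((1)·(0) - 6·(0)) = 5·(54) - (1)·(9) + (0)·(0) = 261.
  So p(λ) = λ³ - 20λ² + 128λ - 261.
Step 2 — look for an integer root (rational root theorem: any rational root is an integer divisor of 261). Testing λ = 9:
  p(9) = 729 - 1620 + 1152 - 261 = 0  ✓
  Dividing out (λ - 9): p(λ) = (λ - 9)(λ² - 11λ + 29).
Step 3 — remaining eigenvalues from the quadratic λ² - 11λ + 29 = 0:
  Δ = 11² - 4·29 = 121 - 116 = 5,  λ = (11 ± √5)/2 = (11 ± 2.2361)/2 ≈ 6.618 or 4.382.
  Sorted: λ_1 = 9,  λ_2 = 6.618,  λ_3 = 4.382  (check: sum = 20 = tr ✓).

Step 4 — unit eigenvector for λ_1 = 9: v spans the null space of (Sigma - λ_1 I), whose rows are
  r_1 = (-4, 1, 0),  r_2 = (1, -3, 0),  r_3 = (0, 0, 0).
  v is orthogonal to every row, so take v ∝ r_1 × r_2 = ((1)·(0) - (0)·(-3), (0)·(1) - (-4)·(0), (-4)·(-3) - (1)·(1)) = (0, 0, 11).
  Rescale (divide by 11): u = (0, 0, 1).
  ||u|| = √((0)² + (0)² + (1)²) = √(1) = 1,  v_1 = u/||u|| ≈ (0, 0, 1) (||v_1|| = 1).

λ_1 = 9,  λ_2 = 6.618,  λ_3 = 4.382;  v_1 ≈ (0, 0, 1)


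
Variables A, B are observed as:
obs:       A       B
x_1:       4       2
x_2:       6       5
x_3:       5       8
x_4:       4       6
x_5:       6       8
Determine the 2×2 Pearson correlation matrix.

Step 1 — column means:
  mean(A) = (4 + 6 + 5 + 4 + 6) / 5 = 25/5 = 5
  mean(B) = (2 + 5 + 8 + 6 + 8) / 5 = 29/5 = 5.8

Step 2 — sample variances and covariances s[i,j] = (1/(n-1)) · Σ_k (x_{k,i} - mean_i) · (x_{k,j} - mean_j), with n-1 = 4:
  s[A,A] = ((-1)·(-1) + (1)·(1) + (0)·(0) + (-1)·(-1) + (1)·(1)) / 4 = 4/4 = 1
  s[A,B] = ((-1)·(-3.8) + (1)·(-0.8) + (0)·(2.2) + (-1)·(0.2) + (1)·(2.2)) / 4 = 5/4 = 1.25
  s[B,B] = ((-3.8)·(-3.8) + (-0.8)·(-0.8) + (2.2)·(2.2) + (0.2)·(0.2) + (2.2)·(2.2)) / 4 = 24.8/4 = 6.2
  Sample standard deviations s_i = √(s[i,i]):
  s(A) = √(1) = 1
  s(B) = √(6.2) = 2.49

Step 3 — r_{ij} = s_{ij} / (s_i · s_j):
  r[A,A] = 1 (diagonal).
  r[A,B] = 1.25 / (1 · 2.49) = 1.25 / 2.49 = 0.502
  r[B,B] = 1 (diagonal).

R is symmetric with unit diagonal. Assembling:

R = [[1, 0.502],
 [0.502, 1]]


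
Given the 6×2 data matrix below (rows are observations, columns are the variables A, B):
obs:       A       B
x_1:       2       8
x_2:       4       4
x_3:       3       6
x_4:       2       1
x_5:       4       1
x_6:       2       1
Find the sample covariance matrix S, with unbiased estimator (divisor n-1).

Step 1 — column means:
  mean(A) = (2 + 4 + 3 + 2 + 4 + 2) / 6 = 17/6 = 2.8333
  mean(B) = (8 + 4 + 6 + 1 + 1 + 1) / 6 = 21/6 = 3.5

Step 2 — sample covariance S[i,j] = (1/(n-1)) · Σ_k (x_{k,i} - mean_i) · (x_{k,j} - mean_j), with n-1 = 5.
  S[A,A] = ((-0.8333)·(-0.8333) + (1.1667)·(1.1667) + (0.1667)·(0.1667) + (-0.8333)·(-0.8333) + (1.1667)·(1.1667) + (-0.8333)·(-0.8333)) / 5 = 4.8333/5 = 0.9667
  S[A,B] = ((-0.8333)·(4.5) + (1.1667)·(0.5) + (0.1667)·(2.5) + (-0.8333)·(-2.5) + (1.1667)·(-2.5) + (-0.8333)·(-2.5)) / 5 = -1.5/5 = -0.3
  S[B,B] = ((4.5)·(4.5) + (0.5)·(0.5) + (2.5)·(2.5) + (-2.5)·(-2.5) + (-2.5)·(-2.5) + (-2.5)·(-2.5)) / 5 = 45.5/5 = 9.1

S is symmetric (S[j,i] = S[i,j]). Assembling:

S = [[0.9667, -0.3],
 [-0.3, 9.1]]


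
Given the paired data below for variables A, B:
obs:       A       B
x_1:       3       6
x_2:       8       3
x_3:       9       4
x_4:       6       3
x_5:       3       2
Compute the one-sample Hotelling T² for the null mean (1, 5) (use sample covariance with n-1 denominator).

Step 1 — sample mean vector:
  mean(A) = (3 + 8 + 9 + 6 + 3) / 5 = 29/5 = 5.8
  mean(B) = (6 + 3 + 4 + 3 + 2) / 5 = 18/5 = 3.6
  x̄ = (5.8, 3.6),  deviation x̄ - mu_0 = (5.8, 3.6) - (1, 5) = (4.8, -1.4).

Step 2 — sample covariance matrix, S[i,j] = (1/(n-1)) · Σ_k (x_{k,i} - mean_i) · (x_{k,j} - mean_j), divisor n-1 = 4:
  S[A,A] = ((-2.8)·(-2.8) + (2.2)·(2.2) + (3.2)·(3.2) + (0.2)·(0.2) + (-2.8)·(-2.8)) / 4 = 30.8/4 = 7.7
  S[A,B] = ((-2.8)·(2.4) + (2.2)·(-0.6) + (3.2)·(0.4) + (0.2)·(-0.6) + (-2.8)·(-1.6)) / 4 = -2.4/4 = -0.6
  S[B,B] = ((2.4)·(2.4) + (-0.6)·(-0.6) + (0.4)·(0.4) + (-0.6)·(-0.6) + (-1.6)·(-1.6)) / 4 = 9.2/4 = 2.3
  S = [[7.7, -0.6],
 [-0.6, 2.3]].

Step 3 — invert S. det(S) = 7.7·2.3 - (-0.6)² = 17.35.
  S^{-1} = (1/det) · [[d, -b], [-b, a]] = [[0.1326, 0.0346],
 [0.0346, 0.4438]].

Step 4 — quadratic form (x̄ - mu_0)^T · S^{-1} · (x̄ - mu_0):
  S^{-1} · (x̄ - mu_0) = (0.5879, -0.4553),
  (x̄ - mu_0)^T · [...] = (4.8)·(0.5879) + (-1.4)·(-0.4553) = 3.4594.

Step 5 — scale by n: T² = 5 · 3.4594 = 17.2968.

T² ≈ 17.2968


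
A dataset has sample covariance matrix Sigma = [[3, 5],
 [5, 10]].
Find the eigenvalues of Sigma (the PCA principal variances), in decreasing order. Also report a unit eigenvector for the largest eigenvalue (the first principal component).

Step 1 — characteristic polynomial of 2×2 Sigma:
  det(Sigma - λI) = λ² - trace · λ + det = 0.
  trace = 3 + 10 = 13, det = 3·10 - (5)² = 5.
Step 2 — discriminant:
  Δ = trace² - 4·det = 169 - 20 = 149.
Step 3 — eigenvalues:
  λ = (trace ± √Δ)/2 = (13 ± 12.2066)/2,
  λ_1 = 12.6033,  λ_2 = 0.3967.

Step 4 — unit eigenvector for λ_1: solve (Sigma - λ_1 I)v = 0. First row:
  (3 - 12.6033)·v_x + (5)·v_y = 0, i.e. (-9.6033)·v_x + (5)·v_y = 0,
  so v ∝ (b, λ_1 - a) = (5, 9.6033) = u.
  ||u|| = √((5)² + (9.6033)²) = √(117.2229) ≈ 10.827,
  v_1 = u/||u|| ≈ (0.4618, 0.887) (||v_1|| = 1).

λ_1 = 12.6033,  λ_2 = 0.3967;  v_1 ≈ (0.4618, 0.887)


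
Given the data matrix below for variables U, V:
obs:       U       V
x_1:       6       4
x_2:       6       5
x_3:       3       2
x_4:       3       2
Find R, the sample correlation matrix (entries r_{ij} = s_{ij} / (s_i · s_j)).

Step 1 — column means:
  mean(U) = (6 + 6 + 3 + 3) / 4 = 18/4 = 4.5
  mean(V) = (4 + 5 + 2 + 2) / 4 = 13/4 = 3.25

Step 2 — sample variances and covariances s[i,j] = (1/(n-1)) · Σ_k (x_{k,i} - mean_i) · (x_{k,j} - mean_j), with n-1 = 3:
  s[U,U] = ((1.5)·(1.5) + (1.5)·(1.5) + (-1.5)·(-1.5) + (-1.5)·(-1.5)) / 3 = 9/3 = 3
  s[U,V] = ((1.5)·(0.75) + (1.5)·(1.75) + (-1.5)·(-1.25) + (-1.5)·(-1.25)) / 3 = 7.5/3 = 2.5
  s[V,V] = ((0.75)·(0.75) + (1.75)·(1.75) + (-1.25)·(-1.25) + (-1.25)·(-1.25)) / 3 = 6.75/3 = 2.25
  Sample standard deviations s_i = √(s[i,i]):
  s(U) = √(3) = 1.7321
  s(V) = √(2.25) = 1.5

Step 3 — r_{ij} = s_{ij} / (s_i · s_j):
  r[U,U] = 1 (diagonal).
  r[U,V] = 2.5 / (1.7321 · 1.5) = 2.5 / 2.5981 = 0.9623
  r[V,V] = 1 (diagonal).

R is symmetric with unit diagonal. Assembling:

R = [[1, 0.9623],
 [0.9623, 1]]


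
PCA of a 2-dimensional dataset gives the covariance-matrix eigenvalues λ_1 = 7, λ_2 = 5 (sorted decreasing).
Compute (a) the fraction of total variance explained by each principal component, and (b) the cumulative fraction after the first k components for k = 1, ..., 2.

Step 1 — total variance = trace(Sigma) = Σ λ_i = 7 + 5 = 12.

Step 2 — fraction explained by component i = λ_i / Σ λ:
  PC1: 7/12 = 0.5833
  PC2: 5/12 = 0.4167

Step 3 — cumulative fraction after k components = (λ_1 + ... + λ_k) / Σ λ:
  k = 1: 7/12 = 0.5833
  k = 2: (7 + 5)/12 = 12/12 = 1

Summary (fraction, with percent):

explained: PC1 0.5833 (58.33%), PC2 0.4167 (41.67%);  cumulative: 0.5833, 1


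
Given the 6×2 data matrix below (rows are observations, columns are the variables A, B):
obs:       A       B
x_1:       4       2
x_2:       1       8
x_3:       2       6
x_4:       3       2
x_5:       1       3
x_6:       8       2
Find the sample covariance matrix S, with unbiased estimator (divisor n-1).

Step 1 — column means:
  mean(A) = (4 + 1 + 2 + 3 + 1 + 8) / 6 = 19/6 = 3.1667
  mean(B) = (2 + 8 + 6 + 2 + 3 + 2) / 6 = 23/6 = 3.8333

Step 2 — sample covariance S[i,j] = (1/(n-1)) · Σ_k (x_{k,i} - mean_i) · (x_{k,j} - mean_j), with n-1 = 5.
  S[A,A] = ((0.8333)·(0.8333) + (-2.1667)·(-2.1667) + (-1.1667)·(-1.1667) + (-0.1667)·(-0.1667) + (-2.1667)·(-2.1667) + (4.8333)·(4.8333)) / 5 = 34.8333/5 = 6.9667
  S[A,B] = ((0.8333)·(-1.8333) + (-2.1667)·(4.1667) + (-1.1667)·(2.1667) + (-0.1667)·(-1.8333) + (-2.1667)·(-0.8333) + (4.8333)·(-1.8333)) / 5 = -19.8333/5 = -3.9667
  S[B,B] = ((-1.8333)·(-1.8333) + (4.1667)·(4.1667) + (2.1667)·(2.1667) + (-1.8333)·(-1.8333) + (-0.8333)·(-0.8333) + (-1.8333)·(-1.8333)) / 5 = 32.8333/5 = 6.5667

S is symmetric (S[j,i] = S[i,j]). Assembling:

S = [[6.9667, -3.9667],
 [-3.9667, 6.5667]]


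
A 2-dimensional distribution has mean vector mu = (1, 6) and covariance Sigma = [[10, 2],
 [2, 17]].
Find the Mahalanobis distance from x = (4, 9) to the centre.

Step 1 — centre the observation: (x - mu) = (3, 3).

Step 2 — invert Sigma. det(Sigma) = 10·17 - (2)² = 166.
  Sigma^{-1} = (1/det) · [[d, -b], [-b, a]] = [[0.1024, -0.012],
 [-0.012, 0.0602]].

Step 3 — form the quadratic (x - mu)^T · Sigma^{-1} · (x - mu):
  Sigma^{-1} · (x - mu) = (0.2711, 0.1446).
  (x - mu)^T · [Sigma^{-1} · (x - mu)] = (3)·(0.2711) + (3)·(0.1446) = 1.247.

Step 4 — take square root: d = √(1.247) ≈ 1.1167.

d(x, mu) = √(1.247) ≈ 1.1167


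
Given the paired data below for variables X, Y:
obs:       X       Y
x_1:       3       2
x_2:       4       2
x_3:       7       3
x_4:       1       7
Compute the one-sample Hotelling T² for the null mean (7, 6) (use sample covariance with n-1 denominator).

Step 1 — sample mean vector:
  mean(X) = (3 + 4 + 7 + 1) / 4 = 15/4 = 3.75
  mean(Y) = (2 + 2 + 3 + 7) / 4 = 14/4 = 3.5
  x̄ = (3.75, 3.5),  deviation x̄ - mu_0 = (3.75, 3.5) - (7, 6) = (-3.25, -2.5).

Step 2 — sample covariance matrix, S[i,j] = (1/(n-1)) · Σ_k (x_{k,i} - mean_i) · (x_{k,j} - mean_j), divisor n-1 = 3:
  S[X,X] = ((-0.75)·(-0.75) + (0.25)·(0.25) + (3.25)·(3.25) + (-2.75)·(-2.75)) / 3 = 18.75/3 = 6.25
  S[X,Y] = ((-0.75)·(-1.5) + (0.25)·(-1.5) + (3.25)·(-0.5) + (-2.75)·(3.5)) / 3 = -10.5/3 = -3.5
  S[Y,Y] = ((-1.5)·(-1.5) + (-1.5)·(-1.5) + (-0.5)·(-0.5) + (3.5)·(3.5)) / 3 = 17/3 = 5.6667
  S = [[6.25, -3.5],
 [-3.5, 5.6667]].

Step 3 — invert S. det(S) = 6.25·5.6667 - (-3.5)² = 23.1667.
  S^{-1} = (1/det) · [[d, -b], [-b, a]] = [[0.2446, 0.1511],
 [0.1511, 0.2698]].

Step 4 — quadratic form (x̄ - mu_0)^T · S^{-1} · (x̄ - mu_0):
  S^{-1} · (x̄ - mu_0) = (-1.1727, -1.1655),
  (x̄ - mu_0)^T · [...] = (-3.25)·(-1.1727) + (-2.5)·(-1.1655) = 6.7248.

Step 5 — scale by n: T² = 4 · 6.7248 = 26.8993.

T² ≈ 26.8993


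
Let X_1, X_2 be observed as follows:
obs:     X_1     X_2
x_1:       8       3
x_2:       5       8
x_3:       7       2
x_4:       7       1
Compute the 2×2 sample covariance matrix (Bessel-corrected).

Step 1 — column means:
  mean(X_1) = (8 + 5 + 7 + 7) / 4 = 27/4 = 6.75
  mean(X_2) = (3 + 8 + 2 + 1) / 4 = 14/4 = 3.5

Step 2 — sample covariance S[i,j] = (1/(n-1)) · Σ_k (x_{k,i} - mean_i) · (x_{k,j} - mean_j), with n-1 = 3.
  S[X_1,X_1] = ((1.25)·(1.25) + (-1.75)·(-1.75) + (0.25)·(0.25) + (0.25)·(0.25)) / 3 = 4.75/3 = 1.5833
  S[X_1,X_2] = ((1.25)·(-0.5) + (-1.75)·(4.5) + (0.25)·(-1.5) + (0.25)·(-2.5)) / 3 = -9.5/3 = -3.1667
  S[X_2,X_2] = ((-0.5)·(-0.5) + (4.5)·(4.5) + (-1.5)·(-1.5) + (-2.5)·(-2.5)) / 3 = 29/3 = 9.6667

S is symmetric (S[j,i] = S[i,j]). Assembling:

S = [[1.5833, -3.1667],
 [-3.1667, 9.6667]]


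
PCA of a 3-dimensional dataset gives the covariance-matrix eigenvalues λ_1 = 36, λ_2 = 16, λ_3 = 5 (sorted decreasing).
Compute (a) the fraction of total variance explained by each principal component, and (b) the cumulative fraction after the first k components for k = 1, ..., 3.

Step 1 — total variance = trace(Sigma) = Σ λ_i = 36 + 16 + 5 = 57.

Step 2 — fraction explained by component i = λ_i / Σ λ:
  PC1: 36/57 = 0.6316
  PC2: 16/57 = 0.2807
  PC3: 5/57 = 0.0877

Step 3 — cumulative fraction after k components = (λ_1 + ... + λ_k) / Σ λ:
  k = 1: 36/57 = 0.6316
  k = 2: (36 + 16)/57 = 52/57 = 0.9123
  k = 3: (36 + 16 + 5)/57 = 57/57 = 1

Summary (fraction, with percent):

explained: PC1 0.6316 (63.16%), PC2 0.2807 (28.07%), PC3 0.0877 (8.77%);  cumulative: 0.6316, 0.9123, 1


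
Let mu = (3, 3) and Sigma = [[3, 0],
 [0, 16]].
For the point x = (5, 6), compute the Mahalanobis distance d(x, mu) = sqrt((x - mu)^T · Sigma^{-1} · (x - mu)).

Step 1 — centre the observation: (x - mu) = (2, 3).

Step 2 — invert Sigma. det(Sigma) = 3·16 - (0)² = 48.
  Sigma^{-1} = (1/det) · [[d, -b], [-b, a]] = [[0.3333, 0],
 [0, 0.0625]].

Step 3 — form the quadratic (x - mu)^T · Sigma^{-1} · (x - mu):
  Sigma^{-1} · (x - mu) = (0.6667, 0.1875).
  (x - mu)^T · [Sigma^{-1} · (x - mu)] = (2)·(0.6667) + (3)·(0.1875) = 1.8958.

Step 4 — take square root: d = √(1.8958) ≈ 1.3769.

d(x, mu) = √(1.8958) ≈ 1.3769


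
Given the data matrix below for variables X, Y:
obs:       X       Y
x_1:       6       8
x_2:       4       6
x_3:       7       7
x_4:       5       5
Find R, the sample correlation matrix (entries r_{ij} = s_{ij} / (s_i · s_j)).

Step 1 — column means:
  mean(X) = (6 + 4 + 7 + 5) / 4 = 22/4 = 5.5
  mean(Y) = (8 + 6 + 7 + 5) / 4 = 26/4 = 6.5

Step 2 — sample variances and covariances s[i,j] = (1/(n-1)) · Σ_k (x_{k,i} - mean_i) · (x_{k,j} - mean_j), with n-1 = 3:
  s[X,X] = ((0.5)·(0.5) + (-1.5)·(-1.5) + (1.5)·(1.5) + (-0.5)·(-0.5)) / 3 = 5/3 = 1.6667
  s[X,Y] = ((0.5)·(1.5) + (-1.5)·(-0.5) + (1.5)·(0.5) + (-0.5)·(-1.5)) / 3 = 3/3 = 1
  s[Y,Y] = ((1.5)·(1.5) + (-0.5)·(-0.5) + (0.5)·(0.5) + (-1.5)·(-1.5)) / 3 = 5/3 = 1.6667
  Sample standard deviations s_i = √(s[i,i]):
  s(X) = √(1.6667) = 1.291
  s(Y) = √(1.6667) = 1.291

Step 3 — r_{ij} = s_{ij} / (s_i · s_j):
  r[X,X] = 1 (diagonal).
  r[X,Y] = 1 / (1.291 · 1.291) = 1 / 1.6667 = 0.6
  r[Y,Y] = 1 (diagonal).

R is symmetric with unit diagonal. Assembling:

R = [[1, 0.6],
 [0.6, 1]]


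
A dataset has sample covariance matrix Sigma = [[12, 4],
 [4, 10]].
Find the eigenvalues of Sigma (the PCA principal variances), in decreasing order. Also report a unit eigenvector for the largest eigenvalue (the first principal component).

Step 1 — characteristic polynomial of 2×2 Sigma:
  det(Sigma - λI) = λ² - trace · λ + det = 0.
  trace = 12 + 10 = 22, det = 12·10 - (4)² = 104.
Step 2 — discriminant:
  Δ = trace² - 4·det = 484 - 416 = 68.
Step 3 — eigenvalues:
  λ = (trace ± √Δ)/2 = (22 ± 8.2462)/2,
  λ_1 = 15.1231,  λ_2 = 6.8769.

Step 4 — unit eigenvector for λ_1: solve (Sigma - λ_1 I)v = 0. First row:
  (12 - 15.1231)·v_x + (4)·v_y = 0, i.e. (-3.1231)·v_x + (4)·v_y = 0,
  so v ∝ (b, λ_1 - a) = (4, 3.1231) = u.
  ||u|| = √((4)² + (3.1231)²) = √(25.7538) ≈ 5.0748,
  v_1 = u/||u|| ≈ (0.7882, 0.6154) (||v_1|| = 1).

λ_1 = 15.1231,  λ_2 = 6.8769;  v_1 ≈ (0.7882, 0.6154)


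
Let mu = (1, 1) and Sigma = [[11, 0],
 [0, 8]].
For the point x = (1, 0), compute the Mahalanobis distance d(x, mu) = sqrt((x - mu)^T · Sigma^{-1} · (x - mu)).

Step 1 — centre the observation: (x - mu) = (0, -1).

Step 2 — invert Sigma. det(Sigma) = 11·8 - (0)² = 88.
  Sigma^{-1} = (1/det) · [[d, -b], [-b, a]] = [[0.0909, 0],
 [0, 0.125]].

Step 3 — form the quadratic (x - mu)^T · Sigma^{-1} · (x - mu):
  Sigma^{-1} · (x - mu) = (0, -0.125).
  (x - mu)^T · [Sigma^{-1} · (x - mu)] = (0)·(0) + (-1)·(-0.125) = 0.125.

Step 4 — take square root: d = √(0.125) ≈ 0.3536.

d(x, mu) = √(0.125) ≈ 0.3536


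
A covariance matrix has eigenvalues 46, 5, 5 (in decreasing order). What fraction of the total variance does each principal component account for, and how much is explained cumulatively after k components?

Step 1 — total variance = trace(Sigma) = Σ λ_i = 46 + 5 + 5 = 56.

Step 2 — fraction explained by component i = λ_i / Σ λ:
  PC1: 46/56 = 0.8214
  PC2: 5/56 = 0.0893
  PC3: 5/56 = 0.0893

Step 3 — cumulative fraction after k components = (λ_1 + ... + λ_k) / Σ λ:
  k = 1: 46/56 = 0.8214
  k = 2: (46 + 5)/56 = 51/56 = 0.9107
  k = 3: (46 + 5 + 5)/56 = 56/56 = 1

Summary (fraction, with percent):

explained: PC1 0.8214 (82.14%), PC2 0.0893 (8.93%), PC3 0.0893 (8.93%);  cumulative: 0.8214, 0.9107, 1


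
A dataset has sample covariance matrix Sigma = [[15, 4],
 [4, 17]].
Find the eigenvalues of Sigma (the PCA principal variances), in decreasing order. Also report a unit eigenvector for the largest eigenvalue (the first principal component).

Step 1 — characteristic polynomial of 2×2 Sigma:
  det(Sigma - λI) = λ² - trace · λ + det = 0.
  trace = 15 + 17 = 32, det = 15·17 - (4)² = 239.
Step 2 — discriminant:
  Δ = trace² - 4·det = 1024 - 956 = 68.
Step 3 — eigenvalues:
  λ = (trace ± √Δ)/2 = (32 ± 8.2462)/2,
  λ_1 = 20.1231,  λ_2 = 11.8769.

Step 4 — unit eigenvector for λ_1: solve (Sigma - λ_1 I)v = 0. First row:
  (15 - 20.1231)·v_x + (4)·v_y = 0, i.e. (-5.1231)·v_x + (4)·v_y = 0,
  so v ∝ (b, λ_1 - a) = (4, 5.1231) = u.
  ||u|| = √((4)² + (5.1231)²) = √(42.2462) ≈ 6.4997,
  v_1 = u/||u|| ≈ (0.6154, 0.7882) (||v_1|| = 1).

λ_1 = 20.1231,  λ_2 = 11.8769;  v_1 ≈ (0.6154, 0.7882)


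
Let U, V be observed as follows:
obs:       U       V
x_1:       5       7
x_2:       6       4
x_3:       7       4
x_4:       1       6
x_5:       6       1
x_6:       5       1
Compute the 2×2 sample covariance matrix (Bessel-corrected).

Step 1 — column means:
  mean(U) = (5 + 6 + 7 + 1 + 6 + 5) / 6 = 30/6 = 5
  mean(V) = (7 + 4 + 4 + 6 + 1 + 1) / 6 = 23/6 = 3.8333

Step 2 — sample covariance S[i,j] = (1/(n-1)) · Σ_k (x_{k,i} - mean_i) · (x_{k,j} - mean_j), with n-1 = 5.
  S[U,U] = ((0)·(0) + (1)·(1) + (2)·(2) + (-4)·(-4) + (1)·(1) + (0)·(0)) / 5 = 22/5 = 4.4
  S[U,V] = ((0)·(3.1667) + (1)·(0.1667) + (2)·(0.1667) + (-4)·(2.1667) + (1)·(-2.8333) + (0)·(-2.8333)) / 5 = -11/5 = -2.2
  S[V,V] = ((3.1667)·(3.1667) + (0.1667)·(0.1667) + (0.1667)·(0.1667) + (2.1667)·(2.1667) + (-2.8333)·(-2.8333) + (-2.8333)·(-2.8333)) / 5 = 30.8333/5 = 6.1667

S is symmetric (S[j,i] = S[i,j]). Assembling:

S = [[4.4, -2.2],
 [-2.2, 6.1667]]


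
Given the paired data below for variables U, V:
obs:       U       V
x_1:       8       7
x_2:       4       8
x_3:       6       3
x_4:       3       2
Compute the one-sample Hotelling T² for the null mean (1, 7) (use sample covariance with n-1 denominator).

Step 1 — sample mean vector:
  mean(U) = (8 + 4 + 6 + 3) / 4 = 21/4 = 5.25
  mean(V) = (7 + 8 + 3 + 2) / 4 = 20/4 = 5
  x̄ = (5.25, 5),  deviation x̄ - mu_0 = (5.25, 5) - (1, 7) = (4.25, -2).

Step 2 — sample covariance matrix, S[i,j] = (1/(n-1)) · Σ_k (x_{k,i} - mean_i) · (x_{k,j} - mean_j), divisor n-1 = 3:
  S[U,U] = ((2.75)·(2.75) + (-1.25)·(-1.25) + (0.75)·(0.75) + (-2.25)·(-2.25)) / 3 = 14.75/3 = 4.9167
  S[U,V] = ((2.75)·(2) + (-1.25)·(3) + (0.75)·(-2) + (-2.25)·(-3)) / 3 = 7/3 = 2.3333
  S[V,V] = ((2)·(2) + (3)·(3) + (-2)·(-2) + (-3)·(-3)) / 3 = 26/3 = 8.6667
  S = [[4.9167, 2.3333],
 [2.3333, 8.6667]].

Step 3 — invert S. det(S) = 4.9167·8.6667 - (2.3333)² = 37.1667.
  S^{-1} = (1/det) · [[d, -b], [-b, a]] = [[0.2332, -0.0628],
 [-0.0628, 0.1323]].

Step 4 — quadratic form (x̄ - mu_0)^T · S^{-1} · (x̄ - mu_0):
  S^{-1} · (x̄ - mu_0) = (1.1166, -0.5314),
  (x̄ - mu_0)^T · [...] = (4.25)·(1.1166) + (-2)·(-0.5314) = 5.8083.

Step 5 — scale by n: T² = 4 · 5.8083 = 23.2332.

T² ≈ 23.2332


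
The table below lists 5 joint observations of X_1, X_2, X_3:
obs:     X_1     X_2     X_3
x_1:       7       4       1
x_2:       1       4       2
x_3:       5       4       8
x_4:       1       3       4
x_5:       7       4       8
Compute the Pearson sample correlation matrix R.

Step 1 — column means:
  mean(X_1) = (7 + 1 + 5 + 1 + 7) / 5 = 21/5 = 4.2
  mean(X_2) = (4 + 4 + 4 + 3 + 4) / 5 = 19/5 = 3.8
  mean(X_3) = (1 + 2 + 8 + 4 + 8) / 5 = 23/5 = 4.6

Step 2 — sample variances and covariances s[i,j] = (1/(n-1)) · Σ_k (x_{k,i} - mean_i) · (x_{k,j} - mean_j), with n-1 = 4:
  s[X_1,X_1] = ((2.8)·(2.8) + (-3.2)·(-3.2) + (0.8)·(0.8) + (-3.2)·(-3.2) + (2.8)·(2.8)) / 4 = 36.8/4 = 9.2
  s[X_1,X_2] = ((2.8)·(0.2) + (-3.2)·(0.2) + (0.8)·(0.2) + (-3.2)·(-0.8) + (2.8)·(0.2)) / 4 = 3.2/4 = 0.8
  s[X_1,X_3] = ((2.8)·(-3.6) + (-3.2)·(-2.6) + (0.8)·(3.4) + (-3.2)·(-0.6) + (2.8)·(3.4)) / 4 = 12.4/4 = 3.1
  s[X_2,X_2] = ((0.2)·(0.2) + (0.2)·(0.2) + (0.2)·(0.2) + (-0.8)·(-0.8) + (0.2)·(0.2)) / 4 = 0.8/4 = 0.2
  s[X_2,X_3] = ((0.2)·(-3.6) + (0.2)·(-2.6) + (0.2)·(3.4) + (-0.8)·(-0.6) + (0.2)·(3.4)) / 4 = 0.6/4 = 0.15
  s[X_3,X_3] = ((-3.6)·(-3.6) + (-2.6)·(-2.6) + (3.4)·(3.4) + (-0.6)·(-0.6) + (3.4)·(3.4)) / 4 = 43.2/4 = 10.8
  Sample standard deviations s_i = √(s[i,i]):
  s(X_1) = √(9.2) = 3.0332
  s(X_2) = √(0.2) = 0.4472
  s(X_3) = √(10.8) = 3.2863

Step 3 — r_{ij} = s_{ij} / (s_i · s_j):
  r[X_1,X_1] = 1 (diagonal).
  r[X_1,X_2] = 0.8 / (3.0332 · 0.4472) = 0.8 / 1.3565 = 0.5898
  r[X_1,X_3] = 3.1 / (3.0332 · 3.2863) = 3.1 / 9.9679 = 0.311
  r[X_2,X_2] = 1 (diagonal).
  r[X_2,X_3] = 0.15 / (0.4472 · 3.2863) = 0.15 / 1.4697 = 0.1021
  r[X_3,X_3] = 1 (diagonal).

R is symmetric with unit diagonal. Assembling:

R = [[1, 0.5898, 0.311],
 [0.5898, 1, 0.1021],
 [0.311, 0.1021, 1]]


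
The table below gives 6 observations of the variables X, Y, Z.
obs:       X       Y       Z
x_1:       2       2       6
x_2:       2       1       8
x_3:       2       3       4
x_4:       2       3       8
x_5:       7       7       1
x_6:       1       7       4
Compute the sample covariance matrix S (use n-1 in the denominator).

Step 1 — column means:
  mean(X) = (2 + 2 + 2 + 2 + 7 + 1) / 6 = 16/6 = 2.6667
  mean(Y) = (2 + 1 + 3 + 3 + 7 + 7) / 6 = 23/6 = 3.8333
  mean(Z) = (6 + 8 + 4 + 8 + 1 + 4) / 6 = 31/6 = 5.1667

Step 2 — sample covariance S[i,j] = (1/(n-1)) · Σ_k (x_{k,i} - mean_i) · (x_{k,j} - mean_j), with n-1 = 5.
  S[X,X] = ((-0.6667)·(-0.6667) + (-0.6667)·(-0.6667) + (-0.6667)·(-0.6667) + (-0.6667)·(-0.6667) + (4.3333)·(4.3333) + (-1.6667)·(-1.6667)) / 5 = 23.3333/5 = 4.6667
  S[X,Y] = ((-0.6667)·(-1.8333) + (-0.6667)·(-2.8333) + (-0.6667)·(-0.8333) + (-0.6667)·(-0.8333) + (4.3333)·(3.1667) + (-1.6667)·(3.1667)) / 5 = 12.6667/5 = 2.5333
  S[X,Z] = ((-0.6667)·(0.8333) + (-0.6667)·(2.8333) + (-0.6667)·(-1.1667) + (-0.6667)·(2.8333) + (4.3333)·(-4.1667) + (-1.6667)·(-1.1667)) / 5 = -19.6667/5 = -3.9333
  S[Y,Y] = ((-1.8333)·(-1.8333) + (-2.8333)·(-2.8333) + (-0.8333)·(-0.8333) + (-0.8333)·(-0.8333) + (3.1667)·(3.1667) + (3.1667)·(3.1667)) / 5 = 32.8333/5 = 6.5667
  S[Y,Z] = ((-1.8333)·(0.8333) + (-2.8333)·(2.8333) + (-0.8333)·(-1.1667) + (-0.8333)·(2.8333) + (3.1667)·(-4.1667) + (3.1667)·(-1.1667)) / 5 = -27.8333/5 = -5.5667
  S[Z,Z] = ((0.8333)·(0.8333) + (2.8333)·(2.8333) + (-1.1667)·(-1.1667) + (2.8333)·(2.8333) + (-4.1667)·(-4.1667) + (-1.1667)·(-1.1667)) / 5 = 36.8333/5 = 7.3667

S is symmetric (S[j,i] = S[i,j]). Assembling:

S = [[4.6667, 2.5333, -3.9333],
 [2.5333, 6.5667, -5.5667],
 [-3.9333, -5.5667, 7.3667]]


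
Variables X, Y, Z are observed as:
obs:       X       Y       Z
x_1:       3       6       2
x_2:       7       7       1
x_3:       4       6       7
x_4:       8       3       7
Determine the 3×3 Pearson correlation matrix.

Step 1 — column means:
  mean(X) = (3 + 7 + 4 + 8) / 4 = 22/4 = 5.5
  mean(Y) = (6 + 7 + 6 + 3) / 4 = 22/4 = 5.5
  mean(Z) = (2 + 1 + 7 + 7) / 4 = 17/4 = 4.25

Step 2 — sample variances and covariances s[i,j] = (1/(n-1)) · Σ_k (x_{k,i} - mean_i) · (x_{k,j} - mean_j), with n-1 = 3:
  s[X,X] = ((-2.5)·(-2.5) + (1.5)·(1.5) + (-1.5)·(-1.5) + (2.5)·(2.5)) / 3 = 17/3 = 5.6667
  s[X,Y] = ((-2.5)·(0.5) + (1.5)·(1.5) + (-1.5)·(0.5) + (2.5)·(-2.5)) / 3 = -6/3 = -2
  s[X,Z] = ((-2.5)·(-2.25) + (1.5)·(-3.25) + (-1.5)·(2.75) + (2.5)·(2.75)) / 3 = 3.5/3 = 1.1667
  s[Y,Y] = ((0.5)·(0.5) + (1.5)·(1.5) + (0.5)·(0.5) + (-2.5)·(-2.5)) / 3 = 9/3 = 3
  s[Y,Z] = ((0.5)·(-2.25) + (1.5)·(-3.25) + (0.5)·(2.75) + (-2.5)·(2.75)) / 3 = -11.5/3 = -3.8333
  s[Z,Z] = ((-2.25)·(-2.25) + (-3.25)·(-3.25) + (2.75)·(2.75) + (2.75)·(2.75)) / 3 = 30.75/3 = 10.25
  Sample standard deviations s_i = √(s[i,i]):
  s(X) = √(5.6667) = 2.3805
  s(Y) = √(3) = 1.7321
  s(Z) = √(10.25) = 3.2016

Step 3 — r_{ij} = s_{ij} / (s_i · s_j):
  r[X,X] = 1 (diagonal).
  r[X,Y] = -2 / (2.3805 · 1.7321) = -2 / 4.1231 = -0.4851
  r[X,Z] = 1.1667 / (2.3805 · 3.2016) = 1.1667 / 7.6212 = 0.1531
  r[Y,Y] = 1 (diagonal).
  r[Y,Z] = -3.8333 / (1.7321 · 3.2016) = -3.8333 / 5.5453 = -0.6913
  r[Z,Z] = 1 (diagonal).

R is symmetric with unit diagonal. Assembling:

R = [[1, -0.4851, 0.1531],
 [-0.4851, 1, -0.6913],
 [0.1531, -0.6913, 1]]


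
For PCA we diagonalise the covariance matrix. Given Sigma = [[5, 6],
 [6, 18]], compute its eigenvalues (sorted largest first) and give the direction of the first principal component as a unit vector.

Step 1 — characteristic polynomial of 2×2 Sigma:
  det(Sigma - λI) = λ² - trace · λ + det = 0.
  trace = 5 + 18 = 23, det = 5·18 - (6)² = 54.
Step 2 — discriminant:
  Δ = trace² - 4·det = 529 - 216 = 313.
Step 3 — eigenvalues:
  λ = (trace ± √Δ)/2 = (23 ± 17.6918)/2,
  λ_1 = 20.3459,  λ_2 = 2.6541.

Step 4 — unit eigenvector for λ_1: solve (Sigma - λ_1 I)v = 0. First row:
  (5 - 20.3459)·v_x + (6)·v_y = 0, i.e. (-15.3459)·v_x + (6)·v_y = 0,
  so v ∝ (b, λ_1 - a) = (6, 15.3459) = u.
  ||u|| = √((6)² + (15.3459)²) = √(271.4967) ≈ 16.4772,
  v_1 = u/||u|| ≈ (0.3641, 0.9313) (||v_1|| = 1).

λ_1 = 20.3459,  λ_2 = 2.6541;  v_1 ≈ (0.3641, 0.9313)


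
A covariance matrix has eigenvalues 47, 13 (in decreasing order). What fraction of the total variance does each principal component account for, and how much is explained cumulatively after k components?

Step 1 — total variance = trace(Sigma) = Σ λ_i = 47 + 13 = 60.

Step 2 — fraction explained by component i = λ_i / Σ λ:
  PC1: 47/60 = 0.7833
  PC2: 13/60 = 0.2167

Step 3 — cumulative fraction after k components = (λ_1 + ... + λ_k) / Σ λ:
  k = 1: 47/60 = 0.7833
  k = 2: (47 + 13)/60 = 60/60 = 1

Summary (fraction, with percent):

explained: PC1 0.7833 (78.33%), PC2 0.2167 (21.67%);  cumulative: 0.7833, 1


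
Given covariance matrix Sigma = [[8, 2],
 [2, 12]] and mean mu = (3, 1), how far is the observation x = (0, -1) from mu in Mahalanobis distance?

Step 1 — centre the observation: (x - mu) = (-3, -2).

Step 2 — invert Sigma. det(Sigma) = 8·12 - (2)² = 92.
  Sigma^{-1} = (1/det) · [[d, -b], [-b, a]] = [[0.1304, -0.0217],
 [-0.0217, 0.087]].

Step 3 — form the quadratic (x - mu)^T · Sigma^{-1} · (x - mu):
  Sigma^{-1} · (x - mu) = (-0.3478, -0.1087).
  (x - mu)^T · [Sigma^{-1} · (x - mu)] = (-3)·(-0.3478) + (-2)·(-0.1087) = 1.2609.

Step 4 — take square root: d = √(1.2609) ≈ 1.1229.

d(x, mu) = √(1.2609) ≈ 1.1229


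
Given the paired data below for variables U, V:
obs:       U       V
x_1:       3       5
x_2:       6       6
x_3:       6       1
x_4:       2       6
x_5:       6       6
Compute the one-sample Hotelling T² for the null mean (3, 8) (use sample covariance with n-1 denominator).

Step 1 — sample mean vector:
  mean(U) = (3 + 6 + 6 + 2 + 6) / 5 = 23/5 = 4.6
  mean(V) = (5 + 6 + 1 + 6 + 6) / 5 = 24/5 = 4.8
  x̄ = (4.6, 4.8),  deviation x̄ - mu_0 = (4.6, 4.8) - (3, 8) = (1.6, -3.2).

Step 2 — sample covariance matrix, S[i,j] = (1/(n-1)) · Σ_k (x_{k,i} - mean_i) · (x_{k,j} - mean_j), divisor n-1 = 4:
  S[U,U] = ((-1.6)·(-1.6) + (1.4)·(1.4) + (1.4)·(1.4) + (-2.6)·(-2.6) + (1.4)·(1.4)) / 4 = 15.2/4 = 3.8
  S[U,V] = ((-1.6)·(0.2) + (1.4)·(1.2) + (1.4)·(-3.8) + (-2.6)·(1.2) + (1.4)·(1.2)) / 4 = -5.4/4 = -1.35
  S[V,V] = ((0.2)·(0.2) + (1.2)·(1.2) + (-3.8)·(-3.8) + (1.2)·(1.2) + (1.2)·(1.2)) / 4 = 18.8/4 = 4.7
  S = [[3.8, -1.35],
 [-1.35, 4.7]].

Step 3 — invert S. det(S) = 3.8·4.7 - (-1.35)² = 16.0375.
  S^{-1} = (1/det) · [[d, -b], [-b, a]] = [[0.2931, 0.0842],
 [0.0842, 0.2369]].

Step 4 — quadratic form (x̄ - mu_0)^T · S^{-1} · (x̄ - mu_0):
  S^{-1} · (x̄ - mu_0) = (0.1995, -0.6235),
  (x̄ - mu_0)^T · [...] = (1.6)·(0.1995) + (-3.2)·(-0.6235) = 2.3146.

Step 5 — scale by n: T² = 5 · 2.3146 = 11.5729.

T² ≈ 11.5729


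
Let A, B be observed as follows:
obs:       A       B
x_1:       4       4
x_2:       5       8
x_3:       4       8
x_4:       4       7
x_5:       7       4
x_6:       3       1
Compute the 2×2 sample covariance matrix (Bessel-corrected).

Step 1 — column means:
  mean(A) = (4 + 5 + 4 + 4 + 7 + 3) / 6 = 27/6 = 4.5
  mean(B) = (4 + 8 + 8 + 7 + 4 + 1) / 6 = 32/6 = 5.3333

Step 2 — sample covariance S[i,j] = (1/(n-1)) · Σ_k (x_{k,i} - mean_i) · (x_{k,j} - mean_j), with n-1 = 5.
  S[A,A] = ((-0.5)·(-0.5) + (0.5)·(0.5) + (-0.5)·(-0.5) + (-0.5)·(-0.5) + (2.5)·(2.5) + (-1.5)·(-1.5)) / 5 = 9.5/5 = 1.9
  S[A,B] = ((-0.5)·(-1.3333) + (0.5)·(2.6667) + (-0.5)·(2.6667) + (-0.5)·(1.6667) + (2.5)·(-1.3333) + (-1.5)·(-4.3333)) / 5 = 3/5 = 0.6
  S[B,B] = ((-1.3333)·(-1.3333) + (2.6667)·(2.6667) + (2.6667)·(2.6667) + (1.6667)·(1.6667) + (-1.3333)·(-1.3333) + (-4.3333)·(-4.3333)) / 5 = 39.3333/5 = 7.8667

S is symmetric (S[j,i] = S[i,j]). Assembling:

S = [[1.9, 0.6],
 [0.6, 7.8667]]


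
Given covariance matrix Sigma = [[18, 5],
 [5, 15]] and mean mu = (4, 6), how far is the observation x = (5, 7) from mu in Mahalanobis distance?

Step 1 — centre the observation: (x - mu) = (1, 1).

Step 2 — invert Sigma. det(Sigma) = 18·15 - (5)² = 245.
  Sigma^{-1} = (1/det) · [[d, -b], [-b, a]] = [[0.0612, -0.0204],
 [-0.0204, 0.0735]].

Step 3 — form the quadratic (x - mu)^T · Sigma^{-1} · (x - mu):
  Sigma^{-1} · (x - mu) = (0.0408, 0.0531).
  (x - mu)^T · [Sigma^{-1} · (x - mu)] = (1)·(0.0408) + (1)·(0.0531) = 0.0939.

Step 4 — take square root: d = √(0.0939) ≈ 0.3064.

d(x, mu) = √(0.0939) ≈ 0.3064


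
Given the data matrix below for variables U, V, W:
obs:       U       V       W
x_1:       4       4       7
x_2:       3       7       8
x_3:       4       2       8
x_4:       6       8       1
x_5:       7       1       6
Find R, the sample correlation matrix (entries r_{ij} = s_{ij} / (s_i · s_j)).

Step 1 — column means:
  mean(U) = (4 + 3 + 4 + 6 + 7) / 5 = 24/5 = 4.8
  mean(V) = (4 + 7 + 2 + 8 + 1) / 5 = 22/5 = 4.4
  mean(W) = (7 + 8 + 8 + 1 + 6) / 5 = 30/5 = 6

Step 2 — sample variances and covariances s[i,j] = (1/(n-1)) · Σ_k (x_{k,i} - mean_i) · (x_{k,j} - mean_j), with n-1 = 4:
  s[U,U] = ((-0.8)·(-0.8) + (-1.8)·(-1.8) + (-0.8)·(-0.8) + (1.2)·(1.2) + (2.2)·(2.2)) / 4 = 10.8/4 = 2.7
  s[U,V] = ((-0.8)·(-0.4) + (-1.8)·(2.6) + (-0.8)·(-2.4) + (1.2)·(3.6) + (2.2)·(-3.4)) / 4 = -5.6/4 = -1.4
  s[U,W] = ((-0.8)·(1) + (-1.8)·(2) + (-0.8)·(2) + (1.2)·(-5) + (2.2)·(0)) / 4 = -12/4 = -3
  s[V,V] = ((-0.4)·(-0.4) + (2.6)·(2.6) + (-2.4)·(-2.4) + (3.6)·(3.6) + (-3.4)·(-3.4)) / 4 = 37.2/4 = 9.3
  s[V,W] = ((-0.4)·(1) + (2.6)·(2) + (-2.4)·(2) + (3.6)·(-5) + (-3.4)·(0)) / 4 = -18/4 = -4.5
  s[W,W] = ((1)·(1) + (2)·(2) + (2)·(2) + (-5)·(-5) + (0)·(0)) / 4 = 34/4 = 8.5
  Sample standard deviations s_i = √(s[i,i]):
  s(U) = √(2.7) = 1.6432
  s(V) = √(9.3) = 3.0496
  s(W) = √(8.5) = 2.9155

Step 3 — r_{ij} = s_{ij} / (s_i · s_j):
  r[U,U] = 1 (diagonal).
  r[U,V] = -1.4 / (1.6432 · 3.0496) = -1.4 / 5.011 = -0.2794
  r[U,W] = -3 / (1.6432 · 2.9155) = -3 / 4.7906 = -0.6262
  r[V,V] = 1 (diagonal).
  r[V,W] = -4.5 / (3.0496 · 2.9155) = -4.5 / 8.891 = -0.5061
  r[W,W] = 1 (diagonal).

R is symmetric with unit diagonal. Assembling:

R = [[1, -0.2794, -0.6262],
 [-0.2794, 1, -0.5061],
 [-0.6262, -0.5061, 1]]


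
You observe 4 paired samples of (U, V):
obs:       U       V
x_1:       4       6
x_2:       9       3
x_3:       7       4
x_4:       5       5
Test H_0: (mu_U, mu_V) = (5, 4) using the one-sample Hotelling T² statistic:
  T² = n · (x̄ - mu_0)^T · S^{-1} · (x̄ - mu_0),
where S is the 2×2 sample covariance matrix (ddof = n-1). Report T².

Step 1 — sample mean vector:
  mean(U) = (4 + 9 + 7 + 5) / 4 = 25/4 = 6.25
  mean(V) = (6 + 3 + 4 + 5) / 4 = 18/4 = 4.5
  x̄ = (6.25, 4.5),  deviation x̄ - mu_0 = (6.25, 4.5) - (5, 4) = (1.25, 0.5).

Step 2 — sample covariance matrix, S[i,j] = (1/(n-1)) · Σ_k (x_{k,i} - mean_i) · (x_{k,j} - mean_j), divisor n-1 = 3:
  S[U,U] = ((-2.25)·(-2.25) + (2.75)·(2.75) + (0.75)·(0.75) + (-1.25)·(-1.25)) / 3 = 14.75/3 = 4.9167
  S[U,V] = ((-2.25)·(1.5) + (2.75)·(-1.5) + (0.75)·(-0.5) + (-1.25)·(0.5)) / 3 = -8.5/3 = -2.8333
  S[V,V] = ((1.5)·(1.5) + (-1.5)·(-1.5) + (-0.5)·(-0.5) + (0.5)·(0.5)) / 3 = 5/3 = 1.6667
  S = [[4.9167, -2.8333],
 [-2.8333, 1.6667]].

Step 3 — invert S. det(S) = 4.9167·1.6667 - (-2.8333)² = 0.1667.
  S^{-1} = (1/det) · [[d, -b], [-b, a]] = [[10, 17],
 [17, 29.5]].

Step 4 — quadratic form (x̄ - mu_0)^T · S^{-1} · (x̄ - mu_0):
  S^{-1} · (x̄ - mu_0) = (21, 36),
  (x̄ - mu_0)^T · [...] = (1.25)·(21) + (0.5)·(36) = 44.25.

Step 5 — scale by n: T² = 4 · 44.25 = 177.

T² ≈ 177


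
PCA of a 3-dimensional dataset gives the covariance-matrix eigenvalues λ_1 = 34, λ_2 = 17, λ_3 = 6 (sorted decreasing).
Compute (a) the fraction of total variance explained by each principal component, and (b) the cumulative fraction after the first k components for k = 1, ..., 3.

Step 1 — total variance = trace(Sigma) = Σ λ_i = 34 + 17 + 6 = 57.

Step 2 — fraction explained by component i = λ_i / Σ λ:
  PC1: 34/57 = 0.5965
  PC2: 17/57 = 0.2982
  PC3: 6/57 = 0.1053

Step 3 — cumulative fraction after k components = (λ_1 + ... + λ_k) / Σ λ:
  k = 1: 34/57 = 0.5965
  k = 2: (34 + 17)/57 = 51/57 = 0.8947
  k = 3: (34 + 17 + 6)/57 = 57/57 = 1

Summary (fraction, with percent):

explained: PC1 0.5965 (59.65%), PC2 0.2982 (29.82%), PC3 0.1053 (10.53%);  cumulative: 0.5965, 0.8947, 1


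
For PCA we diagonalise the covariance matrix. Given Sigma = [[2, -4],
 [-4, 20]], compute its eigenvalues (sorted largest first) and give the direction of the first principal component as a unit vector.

Step 1 — characteristic polynomial of 2×2 Sigma:
  det(Sigma - λI) = λ² - trace · λ + det = 0.
  trace = 2 + 20 = 22, det = 2·20 - (-4)² = 24.
Step 2 — discriminant:
  Δ = trace² - 4·det = 484 - 96 = 388.
Step 3 — eigenvalues:
  λ = (trace ± √Δ)/2 = (22 ± 19.6977)/2,
  λ_1 = 20.8489,  λ_2 = 1.1511.

Step 4 — unit eigenvector for λ_1: solve (Sigma - λ_1 I)v = 0. First row:
  (2 - 20.8489)·v_x + (-4)·v_y = 0, i.e. (-18.8489)·v_x + (-4)·v_y = 0,
  so v ∝ (b, λ_1 - a) = (-4, 18.8489); multiply by -1 so the first entry is positive: u = (4, -18.8489).
  ||u|| = √((4)² + (-18.8489)²) = √(371.2794) ≈ 19.2686,
  v_1 = u/||u|| ≈ (0.2076, -0.9782) (||v_1|| = 1).

λ_1 = 20.8489,  λ_2 = 1.1511;  v_1 ≈ (0.2076, -0.9782)


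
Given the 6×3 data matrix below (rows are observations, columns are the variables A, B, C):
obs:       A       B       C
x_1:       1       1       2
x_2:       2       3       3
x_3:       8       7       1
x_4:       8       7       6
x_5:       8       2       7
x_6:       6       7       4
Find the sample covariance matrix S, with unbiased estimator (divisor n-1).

Step 1 — column means:
  mean(A) = (1 + 2 + 8 + 8 + 8 + 6) / 6 = 33/6 = 5.5
  mean(B) = (1 + 3 + 7 + 7 + 2 + 7) / 6 = 27/6 = 4.5
  mean(C) = (2 + 3 + 1 + 6 + 7 + 4) / 6 = 23/6 = 3.8333

Step 2 — sample covariance S[i,j] = (1/(n-1)) · Σ_k (x_{k,i} - mean_i) · (x_{k,j} - mean_j), with n-1 = 5.
  S[A,A] = ((-4.5)·(-4.5) + (-3.5)·(-3.5) + (2.5)·(2.5) + (2.5)·(2.5) + (2.5)·(2.5) + (0.5)·(0.5)) / 5 = 51.5/5 = 10.3
  S[A,B] = ((-4.5)·(-3.5) + (-3.5)·(-1.5) + (2.5)·(2.5) + (2.5)·(2.5) + (2.5)·(-2.5) + (0.5)·(2.5)) / 5 = 28.5/5 = 5.7
  S[A,C] = ((-4.5)·(-1.8333) + (-3.5)·(-0.8333) + (2.5)·(-2.8333) + (2.5)·(2.1667) + (2.5)·(3.1667) + (0.5)·(0.1667)) / 5 = 17.5/5 = 3.5
  S[B,B] = ((-3.5)·(-3.5) + (-1.5)·(-1.5) + (2.5)·(2.5) + (2.5)·(2.5) + (-2.5)·(-2.5) + (2.5)·(2.5)) / 5 = 39.5/5 = 7.9
  S[B,C] = ((-3.5)·(-1.8333) + (-1.5)·(-0.8333) + (2.5)·(-2.8333) + (2.5)·(2.1667) + (-2.5)·(3.1667) + (2.5)·(0.1667)) / 5 = -1.5/5 = -0.3
  S[C,C] = ((-1.8333)·(-1.8333) + (-0.8333)·(-0.8333) + (-2.8333)·(-2.8333) + (2.1667)·(2.1667) + (3.1667)·(3.1667) + (0.1667)·(0.1667)) / 5 = 26.8333/5 = 5.3667

S is symmetric (S[j,i] = S[i,j]). Assembling:

S = [[10.3, 5.7, 3.5],
 [5.7, 7.9, -0.3],
 [3.5, -0.3, 5.3667]]
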